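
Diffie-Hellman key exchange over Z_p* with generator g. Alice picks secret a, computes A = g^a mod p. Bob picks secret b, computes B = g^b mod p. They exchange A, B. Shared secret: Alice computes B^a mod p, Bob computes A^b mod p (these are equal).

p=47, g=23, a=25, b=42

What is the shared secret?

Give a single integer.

Answer: 21

Derivation:
A = 23^25 mod 47  (bits of 25 = 11001)
  bit 0 = 1: r = r^2 * 23 mod 47 = 1^2 * 23 = 1*23 = 23
  bit 1 = 1: r = r^2 * 23 mod 47 = 23^2 * 23 = 12*23 = 41
  bit 2 = 0: r = r^2 mod 47 = 41^2 = 36
  bit 3 = 0: r = r^2 mod 47 = 36^2 = 27
  bit 4 = 1: r = r^2 * 23 mod 47 = 27^2 * 23 = 24*23 = 35
  -> A = 35
B = 23^42 mod 47  (bits of 42 = 101010)
  bit 0 = 1: r = r^2 * 23 mod 47 = 1^2 * 23 = 1*23 = 23
  bit 1 = 0: r = r^2 mod 47 = 23^2 = 12
  bit 2 = 1: r = r^2 * 23 mod 47 = 12^2 * 23 = 3*23 = 22
  bit 3 = 0: r = r^2 mod 47 = 22^2 = 14
  bit 4 = 1: r = r^2 * 23 mod 47 = 14^2 * 23 = 8*23 = 43
  bit 5 = 0: r = r^2 mod 47 = 43^2 = 16
  -> B = 16
s = B^a = 16^25 mod 47  (bits of 25 = 11001)
  bit 0 = 1: r = r^2 * 16 mod 47 = 1^2 * 16 = 1*16 = 16
  bit 1 = 1: r = r^2 * 16 mod 47 = 16^2 * 16 = 21*16 = 7
  bit 2 = 0: r = r^2 mod 47 = 7^2 = 2
  bit 3 = 0: r = r^2 mod 47 = 2^2 = 4
  bit 4 = 1: r = r^2 * 16 mod 47 = 4^2 * 16 = 16*16 = 21
  -> s = B^a = 21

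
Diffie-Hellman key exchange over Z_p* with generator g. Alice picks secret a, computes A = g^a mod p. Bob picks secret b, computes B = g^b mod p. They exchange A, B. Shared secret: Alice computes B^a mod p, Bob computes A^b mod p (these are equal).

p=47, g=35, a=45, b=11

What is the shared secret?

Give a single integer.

A = 35^45 mod 47  (bits of 45 = 101101)
  bit 0 = 1: r = r^2 * 35 mod 47 = 1^2 * 35 = 1*35 = 35
  bit 1 = 0: r = r^2 mod 47 = 35^2 = 3
  bit 2 = 1: r = r^2 * 35 mod 47 = 3^2 * 35 = 9*35 = 33
  bit 3 = 1: r = r^2 * 35 mod 47 = 33^2 * 35 = 8*35 = 45
  bit 4 = 0: r = r^2 mod 47 = 45^2 = 4
  bit 5 = 1: r = r^2 * 35 mod 47 = 4^2 * 35 = 16*35 = 43
  -> A = 43
B = 35^11 mod 47  (bits of 11 = 1011)
  bit 0 = 1: r = r^2 * 35 mod 47 = 1^2 * 35 = 1*35 = 35
  bit 1 = 0: r = r^2 mod 47 = 35^2 = 3
  bit 2 = 1: r = r^2 * 35 mod 47 = 3^2 * 35 = 9*35 = 33
  bit 3 = 1: r = r^2 * 35 mod 47 = 33^2 * 35 = 8*35 = 45
  -> B = 45
s = B^a = 45^45 mod 47  (bits of 45 = 101101)
  bit 0 = 1: r = r^2 * 45 mod 47 = 1^2 * 45 = 1*45 = 45
  bit 1 = 0: r = r^2 mod 47 = 45^2 = 4
  bit 2 = 1: r = r^2 * 45 mod 47 = 4^2 * 45 = 16*45 = 15
  bit 3 = 1: r = r^2 * 45 mod 47 = 15^2 * 45 = 37*45 = 20
  bit 4 = 0: r = r^2 mod 47 = 20^2 = 24
  bit 5 = 1: r = r^2 * 45 mod 47 = 24^2 * 45 = 12*45 = 23
  -> s = B^a = 23

Answer: 23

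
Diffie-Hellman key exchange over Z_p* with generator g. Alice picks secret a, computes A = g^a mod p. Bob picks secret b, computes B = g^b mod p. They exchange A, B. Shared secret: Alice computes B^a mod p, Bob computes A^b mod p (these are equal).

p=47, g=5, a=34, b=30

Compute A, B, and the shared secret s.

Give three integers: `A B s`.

Answer: 34 36 8

Derivation:
A = 5^34 mod 47  (bits of 34 = 100010)
  bit 0 = 1: r = r^2 * 5 mod 47 = 1^2 * 5 = 1*5 = 5
  bit 1 = 0: r = r^2 mod 47 = 5^2 = 25
  bit 2 = 0: r = r^2 mod 47 = 25^2 = 14
  bit 3 = 0: r = r^2 mod 47 = 14^2 = 8
  bit 4 = 1: r = r^2 * 5 mod 47 = 8^2 * 5 = 17*5 = 38
  bit 5 = 0: r = r^2 mod 47 = 38^2 = 34
  -> A = 34
B = 5^30 mod 47  (bits of 30 = 11110)
  bit 0 = 1: r = r^2 * 5 mod 47 = 1^2 * 5 = 1*5 = 5
  bit 1 = 1: r = r^2 * 5 mod 47 = 5^2 * 5 = 25*5 = 31
  bit 2 = 1: r = r^2 * 5 mod 47 = 31^2 * 5 = 21*5 = 11
  bit 3 = 1: r = r^2 * 5 mod 47 = 11^2 * 5 = 27*5 = 41
  bit 4 = 0: r = r^2 mod 47 = 41^2 = 36
  -> B = 36
s = B^a = 36^34 mod 47  (bits of 34 = 100010)
  bit 0 = 1: r = r^2 * 36 mod 47 = 1^2 * 36 = 1*36 = 36
  bit 1 = 0: r = r^2 mod 47 = 36^2 = 27
  bit 2 = 0: r = r^2 mod 47 = 27^2 = 24
  bit 3 = 0: r = r^2 mod 47 = 24^2 = 12
  bit 4 = 1: r = r^2 * 36 mod 47 = 12^2 * 36 = 3*36 = 14
  bit 5 = 0: r = r^2 mod 47 = 14^2 = 8
  -> s = B^a = 8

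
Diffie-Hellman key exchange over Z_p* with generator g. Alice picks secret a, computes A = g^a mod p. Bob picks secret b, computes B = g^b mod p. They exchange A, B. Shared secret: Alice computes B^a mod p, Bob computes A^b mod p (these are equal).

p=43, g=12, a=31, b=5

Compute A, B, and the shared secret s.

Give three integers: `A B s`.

Answer: 5 34 29

Derivation:
A = 12^31 mod 43  (bits of 31 = 11111)
  bit 0 = 1: r = r^2 * 12 mod 43 = 1^2 * 12 = 1*12 = 12
  bit 1 = 1: r = r^2 * 12 mod 43 = 12^2 * 12 = 15*12 = 8
  bit 2 = 1: r = r^2 * 12 mod 43 = 8^2 * 12 = 21*12 = 37
  bit 3 = 1: r = r^2 * 12 mod 43 = 37^2 * 12 = 36*12 = 2
  bit 4 = 1: r = r^2 * 12 mod 43 = 2^2 * 12 = 4*12 = 5
  -> A = 5
B = 12^5 mod 43  (bits of 5 = 101)
  bit 0 = 1: r = r^2 * 12 mod 43 = 1^2 * 12 = 1*12 = 12
  bit 1 = 0: r = r^2 mod 43 = 12^2 = 15
  bit 2 = 1: r = r^2 * 12 mod 43 = 15^2 * 12 = 10*12 = 34
  -> B = 34
s = B^a = 34^31 mod 43  (bits of 31 = 11111)
  bit 0 = 1: r = r^2 * 34 mod 43 = 1^2 * 34 = 1*34 = 34
  bit 1 = 1: r = r^2 * 34 mod 43 = 34^2 * 34 = 38*34 = 2
  bit 2 = 1: r = r^2 * 34 mod 43 = 2^2 * 34 = 4*34 = 7
  bit 3 = 1: r = r^2 * 34 mod 43 = 7^2 * 34 = 6*34 = 32
  bit 4 = 1: r = r^2 * 34 mod 43 = 32^2 * 34 = 35*34 = 29
  -> s = B^a = 29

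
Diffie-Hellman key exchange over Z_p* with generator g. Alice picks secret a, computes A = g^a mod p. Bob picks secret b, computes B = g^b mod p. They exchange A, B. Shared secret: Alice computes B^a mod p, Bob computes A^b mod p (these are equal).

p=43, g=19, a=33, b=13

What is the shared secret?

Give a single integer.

Answer: 27

Derivation:
A = 19^33 mod 43  (bits of 33 = 100001)
  bit 0 = 1: r = r^2 * 19 mod 43 = 1^2 * 19 = 1*19 = 19
  bit 1 = 0: r = r^2 mod 43 = 19^2 = 17
  bit 2 = 0: r = r^2 mod 43 = 17^2 = 31
  bit 3 = 0: r = r^2 mod 43 = 31^2 = 15
  bit 4 = 0: r = r^2 mod 43 = 15^2 = 10
  bit 5 = 1: r = r^2 * 19 mod 43 = 10^2 * 19 = 14*19 = 8
  -> A = 8
B = 19^13 mod 43  (bits of 13 = 1101)
  bit 0 = 1: r = r^2 * 19 mod 43 = 1^2 * 19 = 1*19 = 19
  bit 1 = 1: r = r^2 * 19 mod 43 = 19^2 * 19 = 17*19 = 22
  bit 2 = 0: r = r^2 mod 43 = 22^2 = 11
  bit 3 = 1: r = r^2 * 19 mod 43 = 11^2 * 19 = 35*19 = 20
  -> B = 20
s = B^a = 20^33 mod 43  (bits of 33 = 100001)
  bit 0 = 1: r = r^2 * 20 mod 43 = 1^2 * 20 = 1*20 = 20
  bit 1 = 0: r = r^2 mod 43 = 20^2 = 13
  bit 2 = 0: r = r^2 mod 43 = 13^2 = 40
  bit 3 = 0: r = r^2 mod 43 = 40^2 = 9
  bit 4 = 0: r = r^2 mod 43 = 9^2 = 38
  bit 5 = 1: r = r^2 * 20 mod 43 = 38^2 * 20 = 25*20 = 27
  -> s = B^a = 27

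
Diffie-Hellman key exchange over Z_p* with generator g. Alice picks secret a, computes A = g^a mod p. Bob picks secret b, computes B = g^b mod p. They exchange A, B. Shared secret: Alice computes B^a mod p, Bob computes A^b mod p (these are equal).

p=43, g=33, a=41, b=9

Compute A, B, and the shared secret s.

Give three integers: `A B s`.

A = 33^41 mod 43  (bits of 41 = 101001)
  bit 0 = 1: r = r^2 * 33 mod 43 = 1^2 * 33 = 1*33 = 33
  bit 1 = 0: r = r^2 mod 43 = 33^2 = 14
  bit 2 = 1: r = r^2 * 33 mod 43 = 14^2 * 33 = 24*33 = 18
  bit 3 = 0: r = r^2 mod 43 = 18^2 = 23
  bit 4 = 0: r = r^2 mod 43 = 23^2 = 13
  bit 5 = 1: r = r^2 * 33 mod 43 = 13^2 * 33 = 40*33 = 30
  -> A = 30
B = 33^9 mod 43  (bits of 9 = 1001)
  bit 0 = 1: r = r^2 * 33 mod 43 = 1^2 * 33 = 1*33 = 33
  bit 1 = 0: r = r^2 mod 43 = 33^2 = 14
  bit 2 = 0: r = r^2 mod 43 = 14^2 = 24
  bit 3 = 1: r = r^2 * 33 mod 43 = 24^2 * 33 = 17*33 = 2
  -> B = 2
s = B^a = 2^41 mod 43  (bits of 41 = 101001)
  bit 0 = 1: r = r^2 * 2 mod 43 = 1^2 * 2 = 1*2 = 2
  bit 1 = 0: r = r^2 mod 43 = 2^2 = 4
  bit 2 = 1: r = r^2 * 2 mod 43 = 4^2 * 2 = 16*2 = 32
  bit 3 = 0: r = r^2 mod 43 = 32^2 = 35
  bit 4 = 0: r = r^2 mod 43 = 35^2 = 21
  bit 5 = 1: r = r^2 * 2 mod 43 = 21^2 * 2 = 11*2 = 22
  -> s = B^a = 22

Answer: 30 2 22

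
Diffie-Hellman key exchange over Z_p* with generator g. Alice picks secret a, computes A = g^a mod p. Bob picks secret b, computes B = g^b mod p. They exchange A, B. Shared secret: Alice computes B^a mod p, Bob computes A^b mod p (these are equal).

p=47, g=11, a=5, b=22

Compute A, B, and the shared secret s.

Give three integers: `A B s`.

A = 11^5 mod 47  (bits of 5 = 101)
  bit 0 = 1: r = r^2 * 11 mod 47 = 1^2 * 11 = 1*11 = 11
  bit 1 = 0: r = r^2 mod 47 = 11^2 = 27
  bit 2 = 1: r = r^2 * 11 mod 47 = 27^2 * 11 = 24*11 = 29
  -> A = 29
B = 11^22 mod 47  (bits of 22 = 10110)
  bit 0 = 1: r = r^2 * 11 mod 47 = 1^2 * 11 = 1*11 = 11
  bit 1 = 0: r = r^2 mod 47 = 11^2 = 27
  bit 2 = 1: r = r^2 * 11 mod 47 = 27^2 * 11 = 24*11 = 29
  bit 3 = 1: r = r^2 * 11 mod 47 = 29^2 * 11 = 42*11 = 39
  bit 4 = 0: r = r^2 mod 47 = 39^2 = 17
  -> B = 17
s = B^a = 17^5 mod 47  (bits of 5 = 101)
  bit 0 = 1: r = r^2 * 17 mod 47 = 1^2 * 17 = 1*17 = 17
  bit 1 = 0: r = r^2 mod 47 = 17^2 = 7
  bit 2 = 1: r = r^2 * 17 mod 47 = 7^2 * 17 = 2*17 = 34
  -> s = B^a = 34

Answer: 29 17 34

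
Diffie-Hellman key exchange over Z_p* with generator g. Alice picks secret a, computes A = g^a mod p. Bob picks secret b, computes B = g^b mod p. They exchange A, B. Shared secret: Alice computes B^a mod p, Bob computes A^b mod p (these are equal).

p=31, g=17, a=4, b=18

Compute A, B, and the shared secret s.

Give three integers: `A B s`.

Answer: 7 16 2

Derivation:
A = 17^4 mod 31  (bits of 4 = 100)
  bit 0 = 1: r = r^2 * 17 mod 31 = 1^2 * 17 = 1*17 = 17
  bit 1 = 0: r = r^2 mod 31 = 17^2 = 10
  bit 2 = 0: r = r^2 mod 31 = 10^2 = 7
  -> A = 7
B = 17^18 mod 31  (bits of 18 = 10010)
  bit 0 = 1: r = r^2 * 17 mod 31 = 1^2 * 17 = 1*17 = 17
  bit 1 = 0: r = r^2 mod 31 = 17^2 = 10
  bit 2 = 0: r = r^2 mod 31 = 10^2 = 7
  bit 3 = 1: r = r^2 * 17 mod 31 = 7^2 * 17 = 18*17 = 27
  bit 4 = 0: r = r^2 mod 31 = 27^2 = 16
  -> B = 16
s = B^a = 16^4 mod 31  (bits of 4 = 100)
  bit 0 = 1: r = r^2 * 16 mod 31 = 1^2 * 16 = 1*16 = 16
  bit 1 = 0: r = r^2 mod 31 = 16^2 = 8
  bit 2 = 0: r = r^2 mod 31 = 8^2 = 2
  -> s = B^a = 2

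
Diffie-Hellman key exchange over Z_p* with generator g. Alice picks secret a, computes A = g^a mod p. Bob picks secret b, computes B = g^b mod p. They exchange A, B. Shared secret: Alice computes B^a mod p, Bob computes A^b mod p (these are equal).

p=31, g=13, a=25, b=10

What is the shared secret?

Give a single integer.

A = 13^25 mod 31  (bits of 25 = 11001)
  bit 0 = 1: r = r^2 * 13 mod 31 = 1^2 * 13 = 1*13 = 13
  bit 1 = 1: r = r^2 * 13 mod 31 = 13^2 * 13 = 14*13 = 27
  bit 2 = 0: r = r^2 mod 31 = 27^2 = 16
  bit 3 = 0: r = r^2 mod 31 = 16^2 = 8
  bit 4 = 1: r = r^2 * 13 mod 31 = 8^2 * 13 = 2*13 = 26
  -> A = 26
B = 13^10 mod 31  (bits of 10 = 1010)
  bit 0 = 1: r = r^2 * 13 mod 31 = 1^2 * 13 = 1*13 = 13
  bit 1 = 0: r = r^2 mod 31 = 13^2 = 14
  bit 2 = 1: r = r^2 * 13 mod 31 = 14^2 * 13 = 10*13 = 6
  bit 3 = 0: r = r^2 mod 31 = 6^2 = 5
  -> B = 5
s = B^a = 5^25 mod 31  (bits of 25 = 11001)
  bit 0 = 1: r = r^2 * 5 mod 31 = 1^2 * 5 = 1*5 = 5
  bit 1 = 1: r = r^2 * 5 mod 31 = 5^2 * 5 = 25*5 = 1
  bit 2 = 0: r = r^2 mod 31 = 1^2 = 1
  bit 3 = 0: r = r^2 mod 31 = 1^2 = 1
  bit 4 = 1: r = r^2 * 5 mod 31 = 1^2 * 5 = 1*5 = 5
  -> s = B^a = 5

Answer: 5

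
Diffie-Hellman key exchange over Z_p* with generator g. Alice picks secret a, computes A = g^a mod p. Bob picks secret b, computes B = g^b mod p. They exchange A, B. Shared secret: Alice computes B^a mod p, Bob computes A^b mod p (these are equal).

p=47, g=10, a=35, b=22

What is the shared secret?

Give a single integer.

Answer: 25

Derivation:
A = 10^35 mod 47  (bits of 35 = 100011)
  bit 0 = 1: r = r^2 * 10 mod 47 = 1^2 * 10 = 1*10 = 10
  bit 1 = 0: r = r^2 mod 47 = 10^2 = 6
  bit 2 = 0: r = r^2 mod 47 = 6^2 = 36
  bit 3 = 0: r = r^2 mod 47 = 36^2 = 27
  bit 4 = 1: r = r^2 * 10 mod 47 = 27^2 * 10 = 24*10 = 5
  bit 5 = 1: r = r^2 * 10 mod 47 = 5^2 * 10 = 25*10 = 15
  -> A = 15
B = 10^22 mod 47  (bits of 22 = 10110)
  bit 0 = 1: r = r^2 * 10 mod 47 = 1^2 * 10 = 1*10 = 10
  bit 1 = 0: r = r^2 mod 47 = 10^2 = 6
  bit 2 = 1: r = r^2 * 10 mod 47 = 6^2 * 10 = 36*10 = 31
  bit 3 = 1: r = r^2 * 10 mod 47 = 31^2 * 10 = 21*10 = 22
  bit 4 = 0: r = r^2 mod 47 = 22^2 = 14
  -> B = 14
s = B^a = 14^35 mod 47  (bits of 35 = 100011)
  bit 0 = 1: r = r^2 * 14 mod 47 = 1^2 * 14 = 1*14 = 14
  bit 1 = 0: r = r^2 mod 47 = 14^2 = 8
  bit 2 = 0: r = r^2 mod 47 = 8^2 = 17
  bit 3 = 0: r = r^2 mod 47 = 17^2 = 7
  bit 4 = 1: r = r^2 * 14 mod 47 = 7^2 * 14 = 2*14 = 28
  bit 5 = 1: r = r^2 * 14 mod 47 = 28^2 * 14 = 32*14 = 25
  -> s = B^a = 25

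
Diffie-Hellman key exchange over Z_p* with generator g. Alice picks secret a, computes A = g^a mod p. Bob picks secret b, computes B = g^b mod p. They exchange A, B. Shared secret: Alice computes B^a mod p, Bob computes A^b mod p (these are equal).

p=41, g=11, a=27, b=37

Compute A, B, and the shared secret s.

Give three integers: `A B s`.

Answer: 6 13 15

Derivation:
A = 11^27 mod 41  (bits of 27 = 11011)
  bit 0 = 1: r = r^2 * 11 mod 41 = 1^2 * 11 = 1*11 = 11
  bit 1 = 1: r = r^2 * 11 mod 41 = 11^2 * 11 = 39*11 = 19
  bit 2 = 0: r = r^2 mod 41 = 19^2 = 33
  bit 3 = 1: r = r^2 * 11 mod 41 = 33^2 * 11 = 23*11 = 7
  bit 4 = 1: r = r^2 * 11 mod 41 = 7^2 * 11 = 8*11 = 6
  -> A = 6
B = 11^37 mod 41  (bits of 37 = 100101)
  bit 0 = 1: r = r^2 * 11 mod 41 = 1^2 * 11 = 1*11 = 11
  bit 1 = 0: r = r^2 mod 41 = 11^2 = 39
  bit 2 = 0: r = r^2 mod 41 = 39^2 = 4
  bit 3 = 1: r = r^2 * 11 mod 41 = 4^2 * 11 = 16*11 = 12
  bit 4 = 0: r = r^2 mod 41 = 12^2 = 21
  bit 5 = 1: r = r^2 * 11 mod 41 = 21^2 * 11 = 31*11 = 13
  -> B = 13
s = B^a = 13^27 mod 41  (bits of 27 = 11011)
  bit 0 = 1: r = r^2 * 13 mod 41 = 1^2 * 13 = 1*13 = 13
  bit 1 = 1: r = r^2 * 13 mod 41 = 13^2 * 13 = 5*13 = 24
  bit 2 = 0: r = r^2 mod 41 = 24^2 = 2
  bit 3 = 1: r = r^2 * 13 mod 41 = 2^2 * 13 = 4*13 = 11
  bit 4 = 1: r = r^2 * 13 mod 41 = 11^2 * 13 = 39*13 = 15
  -> s = B^a = 15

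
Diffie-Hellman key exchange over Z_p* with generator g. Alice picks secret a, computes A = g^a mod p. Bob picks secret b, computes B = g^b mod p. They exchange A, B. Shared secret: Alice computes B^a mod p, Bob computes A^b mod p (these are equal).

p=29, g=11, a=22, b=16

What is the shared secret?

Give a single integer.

A = 11^22 mod 29  (bits of 22 = 10110)
  bit 0 = 1: r = r^2 * 11 mod 29 = 1^2 * 11 = 1*11 = 11
  bit 1 = 0: r = r^2 mod 29 = 11^2 = 5
  bit 2 = 1: r = r^2 * 11 mod 29 = 5^2 * 11 = 25*11 = 14
  bit 3 = 1: r = r^2 * 11 mod 29 = 14^2 * 11 = 22*11 = 10
  bit 4 = 0: r = r^2 mod 29 = 10^2 = 13
  -> A = 13
B = 11^16 mod 29  (bits of 16 = 10000)
  bit 0 = 1: r = r^2 * 11 mod 29 = 1^2 * 11 = 1*11 = 11
  bit 1 = 0: r = r^2 mod 29 = 11^2 = 5
  bit 2 = 0: r = r^2 mod 29 = 5^2 = 25
  bit 3 = 0: r = r^2 mod 29 = 25^2 = 16
  bit 4 = 0: r = r^2 mod 29 = 16^2 = 24
  -> B = 24
s = B^a = 24^22 mod 29  (bits of 22 = 10110)
  bit 0 = 1: r = r^2 * 24 mod 29 = 1^2 * 24 = 1*24 = 24
  bit 1 = 0: r = r^2 mod 29 = 24^2 = 25
  bit 2 = 1: r = r^2 * 24 mod 29 = 25^2 * 24 = 16*24 = 7
  bit 3 = 1: r = r^2 * 24 mod 29 = 7^2 * 24 = 20*24 = 16
  bit 4 = 0: r = r^2 mod 29 = 16^2 = 24
  -> s = B^a = 24

Answer: 24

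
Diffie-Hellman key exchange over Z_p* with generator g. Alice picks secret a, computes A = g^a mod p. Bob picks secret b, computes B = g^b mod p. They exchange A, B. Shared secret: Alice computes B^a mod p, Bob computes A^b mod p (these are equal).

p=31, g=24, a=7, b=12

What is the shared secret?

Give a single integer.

Answer: 8

Derivation:
A = 24^7 mod 31  (bits of 7 = 111)
  bit 0 = 1: r = r^2 * 24 mod 31 = 1^2 * 24 = 1*24 = 24
  bit 1 = 1: r = r^2 * 24 mod 31 = 24^2 * 24 = 18*24 = 29
  bit 2 = 1: r = r^2 * 24 mod 31 = 29^2 * 24 = 4*24 = 3
  -> A = 3
B = 24^12 mod 31  (bits of 12 = 1100)
  bit 0 = 1: r = r^2 * 24 mod 31 = 1^2 * 24 = 1*24 = 24
  bit 1 = 1: r = r^2 * 24 mod 31 = 24^2 * 24 = 18*24 = 29
  bit 2 = 0: r = r^2 mod 31 = 29^2 = 4
  bit 3 = 0: r = r^2 mod 31 = 4^2 = 16
  -> B = 16
s = B^a = 16^7 mod 31  (bits of 7 = 111)
  bit 0 = 1: r = r^2 * 16 mod 31 = 1^2 * 16 = 1*16 = 16
  bit 1 = 1: r = r^2 * 16 mod 31 = 16^2 * 16 = 8*16 = 4
  bit 2 = 1: r = r^2 * 16 mod 31 = 4^2 * 16 = 16*16 = 8
  -> s = B^a = 8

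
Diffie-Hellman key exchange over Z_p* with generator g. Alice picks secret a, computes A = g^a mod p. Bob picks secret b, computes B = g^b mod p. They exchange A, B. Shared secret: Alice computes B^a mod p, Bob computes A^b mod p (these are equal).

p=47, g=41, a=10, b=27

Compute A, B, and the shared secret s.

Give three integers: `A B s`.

A = 41^10 mod 47  (bits of 10 = 1010)
  bit 0 = 1: r = r^2 * 41 mod 47 = 1^2 * 41 = 1*41 = 41
  bit 1 = 0: r = r^2 mod 47 = 41^2 = 36
  bit 2 = 1: r = r^2 * 41 mod 47 = 36^2 * 41 = 27*41 = 26
  bit 3 = 0: r = r^2 mod 47 = 26^2 = 18
  -> A = 18
B = 41^27 mod 47  (bits of 27 = 11011)
  bit 0 = 1: r = r^2 * 41 mod 47 = 1^2 * 41 = 1*41 = 41
  bit 1 = 1: r = r^2 * 41 mod 47 = 41^2 * 41 = 36*41 = 19
  bit 2 = 0: r = r^2 mod 47 = 19^2 = 32
  bit 3 = 1: r = r^2 * 41 mod 47 = 32^2 * 41 = 37*41 = 13
  bit 4 = 1: r = r^2 * 41 mod 47 = 13^2 * 41 = 28*41 = 20
  -> B = 20
s = B^a = 20^10 mod 47  (bits of 10 = 1010)
  bit 0 = 1: r = r^2 * 20 mod 47 = 1^2 * 20 = 1*20 = 20
  bit 1 = 0: r = r^2 mod 47 = 20^2 = 24
  bit 2 = 1: r = r^2 * 20 mod 47 = 24^2 * 20 = 12*20 = 5
  bit 3 = 0: r = r^2 mod 47 = 5^2 = 25
  -> s = B^a = 25

Answer: 18 20 25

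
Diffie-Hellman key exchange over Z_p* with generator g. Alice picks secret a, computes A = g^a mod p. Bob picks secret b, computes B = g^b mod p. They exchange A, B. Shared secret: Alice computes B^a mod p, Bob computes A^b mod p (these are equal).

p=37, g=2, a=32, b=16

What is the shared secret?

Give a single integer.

Answer: 34

Derivation:
A = 2^32 mod 37  (bits of 32 = 100000)
  bit 0 = 1: r = r^2 * 2 mod 37 = 1^2 * 2 = 1*2 = 2
  bit 1 = 0: r = r^2 mod 37 = 2^2 = 4
  bit 2 = 0: r = r^2 mod 37 = 4^2 = 16
  bit 3 = 0: r = r^2 mod 37 = 16^2 = 34
  bit 4 = 0: r = r^2 mod 37 = 34^2 = 9
  bit 5 = 0: r = r^2 mod 37 = 9^2 = 7
  -> A = 7
B = 2^16 mod 37  (bits of 16 = 10000)
  bit 0 = 1: r = r^2 * 2 mod 37 = 1^2 * 2 = 1*2 = 2
  bit 1 = 0: r = r^2 mod 37 = 2^2 = 4
  bit 2 = 0: r = r^2 mod 37 = 4^2 = 16
  bit 3 = 0: r = r^2 mod 37 = 16^2 = 34
  bit 4 = 0: r = r^2 mod 37 = 34^2 = 9
  -> B = 9
s = B^a = 9^32 mod 37  (bits of 32 = 100000)
  bit 0 = 1: r = r^2 * 9 mod 37 = 1^2 * 9 = 1*9 = 9
  bit 1 = 0: r = r^2 mod 37 = 9^2 = 7
  bit 2 = 0: r = r^2 mod 37 = 7^2 = 12
  bit 3 = 0: r = r^2 mod 37 = 12^2 = 33
  bit 4 = 0: r = r^2 mod 37 = 33^2 = 16
  bit 5 = 0: r = r^2 mod 37 = 16^2 = 34
  -> s = B^a = 34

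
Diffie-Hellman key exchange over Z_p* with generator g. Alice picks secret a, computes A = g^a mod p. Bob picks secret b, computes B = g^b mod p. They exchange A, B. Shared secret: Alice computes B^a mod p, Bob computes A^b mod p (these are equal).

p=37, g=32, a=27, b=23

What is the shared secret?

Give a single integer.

A = 32^27 mod 37  (bits of 27 = 11011)
  bit 0 = 1: r = r^2 * 32 mod 37 = 1^2 * 32 = 1*32 = 32
  bit 1 = 1: r = r^2 * 32 mod 37 = 32^2 * 32 = 25*32 = 23
  bit 2 = 0: r = r^2 mod 37 = 23^2 = 11
  bit 3 = 1: r = r^2 * 32 mod 37 = 11^2 * 32 = 10*32 = 24
  bit 4 = 1: r = r^2 * 32 mod 37 = 24^2 * 32 = 21*32 = 6
  -> A = 6
B = 32^23 mod 37  (bits of 23 = 10111)
  bit 0 = 1: r = r^2 * 32 mod 37 = 1^2 * 32 = 1*32 = 32
  bit 1 = 0: r = r^2 mod 37 = 32^2 = 25
  bit 2 = 1: r = r^2 * 32 mod 37 = 25^2 * 32 = 33*32 = 20
  bit 3 = 1: r = r^2 * 32 mod 37 = 20^2 * 32 = 30*32 = 35
  bit 4 = 1: r = r^2 * 32 mod 37 = 35^2 * 32 = 4*32 = 17
  -> B = 17
s = B^a = 17^27 mod 37  (bits of 27 = 11011)
  bit 0 = 1: r = r^2 * 17 mod 37 = 1^2 * 17 = 1*17 = 17
  bit 1 = 1: r = r^2 * 17 mod 37 = 17^2 * 17 = 30*17 = 29
  bit 2 = 0: r = r^2 mod 37 = 29^2 = 27
  bit 3 = 1: r = r^2 * 17 mod 37 = 27^2 * 17 = 26*17 = 35
  bit 4 = 1: r = r^2 * 17 mod 37 = 35^2 * 17 = 4*17 = 31
  -> s = B^a = 31

Answer: 31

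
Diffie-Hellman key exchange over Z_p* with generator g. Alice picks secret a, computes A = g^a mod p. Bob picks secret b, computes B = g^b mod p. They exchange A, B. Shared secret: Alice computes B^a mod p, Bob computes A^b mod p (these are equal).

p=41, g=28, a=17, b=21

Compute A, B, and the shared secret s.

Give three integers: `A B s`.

Answer: 12 13 29

Derivation:
A = 28^17 mod 41  (bits of 17 = 10001)
  bit 0 = 1: r = r^2 * 28 mod 41 = 1^2 * 28 = 1*28 = 28
  bit 1 = 0: r = r^2 mod 41 = 28^2 = 5
  bit 2 = 0: r = r^2 mod 41 = 5^2 = 25
  bit 3 = 0: r = r^2 mod 41 = 25^2 = 10
  bit 4 = 1: r = r^2 * 28 mod 41 = 10^2 * 28 = 18*28 = 12
  -> A = 12
B = 28^21 mod 41  (bits of 21 = 10101)
  bit 0 = 1: r = r^2 * 28 mod 41 = 1^2 * 28 = 1*28 = 28
  bit 1 = 0: r = r^2 mod 41 = 28^2 = 5
  bit 2 = 1: r = r^2 * 28 mod 41 = 5^2 * 28 = 25*28 = 3
  bit 3 = 0: r = r^2 mod 41 = 3^2 = 9
  bit 4 = 1: r = r^2 * 28 mod 41 = 9^2 * 28 = 40*28 = 13
  -> B = 13
s = B^a = 13^17 mod 41  (bits of 17 = 10001)
  bit 0 = 1: r = r^2 * 13 mod 41 = 1^2 * 13 = 1*13 = 13
  bit 1 = 0: r = r^2 mod 41 = 13^2 = 5
  bit 2 = 0: r = r^2 mod 41 = 5^2 = 25
  bit 3 = 0: r = r^2 mod 41 = 25^2 = 10
  bit 4 = 1: r = r^2 * 13 mod 41 = 10^2 * 13 = 18*13 = 29
  -> s = B^a = 29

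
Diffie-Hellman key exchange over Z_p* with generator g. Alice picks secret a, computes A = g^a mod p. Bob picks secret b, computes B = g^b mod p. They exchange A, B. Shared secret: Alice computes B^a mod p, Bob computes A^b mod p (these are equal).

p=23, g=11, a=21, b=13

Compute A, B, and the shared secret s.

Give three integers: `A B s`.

A = 11^21 mod 23  (bits of 21 = 10101)
  bit 0 = 1: r = r^2 * 11 mod 23 = 1^2 * 11 = 1*11 = 11
  bit 1 = 0: r = r^2 mod 23 = 11^2 = 6
  bit 2 = 1: r = r^2 * 11 mod 23 = 6^2 * 11 = 13*11 = 5
  bit 3 = 0: r = r^2 mod 23 = 5^2 = 2
  bit 4 = 1: r = r^2 * 11 mod 23 = 2^2 * 11 = 4*11 = 21
  -> A = 21
B = 11^13 mod 23  (bits of 13 = 1101)
  bit 0 = 1: r = r^2 * 11 mod 23 = 1^2 * 11 = 1*11 = 11
  bit 1 = 1: r = r^2 * 11 mod 23 = 11^2 * 11 = 6*11 = 20
  bit 2 = 0: r = r^2 mod 23 = 20^2 = 9
  bit 3 = 1: r = r^2 * 11 mod 23 = 9^2 * 11 = 12*11 = 17
  -> B = 17
s = B^a = 17^21 mod 23  (bits of 21 = 10101)
  bit 0 = 1: r = r^2 * 17 mod 23 = 1^2 * 17 = 1*17 = 17
  bit 1 = 0: r = r^2 mod 23 = 17^2 = 13
  bit 2 = 1: r = r^2 * 17 mod 23 = 13^2 * 17 = 8*17 = 21
  bit 3 = 0: r = r^2 mod 23 = 21^2 = 4
  bit 4 = 1: r = r^2 * 17 mod 23 = 4^2 * 17 = 16*17 = 19
  -> s = B^a = 19

Answer: 21 17 19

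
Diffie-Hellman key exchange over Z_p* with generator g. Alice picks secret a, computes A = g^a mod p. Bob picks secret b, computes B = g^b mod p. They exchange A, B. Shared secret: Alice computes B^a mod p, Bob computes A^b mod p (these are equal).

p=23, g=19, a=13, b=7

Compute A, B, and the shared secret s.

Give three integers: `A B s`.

A = 19^13 mod 23  (bits of 13 = 1101)
  bit 0 = 1: r = r^2 * 19 mod 23 = 1^2 * 19 = 1*19 = 19
  bit 1 = 1: r = r^2 * 19 mod 23 = 19^2 * 19 = 16*19 = 5
  bit 2 = 0: r = r^2 mod 23 = 5^2 = 2
  bit 3 = 1: r = r^2 * 19 mod 23 = 2^2 * 19 = 4*19 = 7
  -> A = 7
B = 19^7 mod 23  (bits of 7 = 111)
  bit 0 = 1: r = r^2 * 19 mod 23 = 1^2 * 19 = 1*19 = 19
  bit 1 = 1: r = r^2 * 19 mod 23 = 19^2 * 19 = 16*19 = 5
  bit 2 = 1: r = r^2 * 19 mod 23 = 5^2 * 19 = 2*19 = 15
  -> B = 15
s = B^a = 15^13 mod 23  (bits of 13 = 1101)
  bit 0 = 1: r = r^2 * 15 mod 23 = 1^2 * 15 = 1*15 = 15
  bit 1 = 1: r = r^2 * 15 mod 23 = 15^2 * 15 = 18*15 = 17
  bit 2 = 0: r = r^2 mod 23 = 17^2 = 13
  bit 3 = 1: r = r^2 * 15 mod 23 = 13^2 * 15 = 8*15 = 5
  -> s = B^a = 5

Answer: 7 15 5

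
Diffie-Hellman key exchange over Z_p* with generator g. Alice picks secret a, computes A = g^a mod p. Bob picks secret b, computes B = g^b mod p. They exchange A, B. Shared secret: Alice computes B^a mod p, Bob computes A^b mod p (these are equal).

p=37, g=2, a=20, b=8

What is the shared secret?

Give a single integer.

Answer: 9

Derivation:
A = 2^20 mod 37  (bits of 20 = 10100)
  bit 0 = 1: r = r^2 * 2 mod 37 = 1^2 * 2 = 1*2 = 2
  bit 1 = 0: r = r^2 mod 37 = 2^2 = 4
  bit 2 = 1: r = r^2 * 2 mod 37 = 4^2 * 2 = 16*2 = 32
  bit 3 = 0: r = r^2 mod 37 = 32^2 = 25
  bit 4 = 0: r = r^2 mod 37 = 25^2 = 33
  -> A = 33
B = 2^8 mod 37  (bits of 8 = 1000)
  bit 0 = 1: r = r^2 * 2 mod 37 = 1^2 * 2 = 1*2 = 2
  bit 1 = 0: r = r^2 mod 37 = 2^2 = 4
  bit 2 = 0: r = r^2 mod 37 = 4^2 = 16
  bit 3 = 0: r = r^2 mod 37 = 16^2 = 34
  -> B = 34
s = B^a = 34^20 mod 37  (bits of 20 = 10100)
  bit 0 = 1: r = r^2 * 34 mod 37 = 1^2 * 34 = 1*34 = 34
  bit 1 = 0: r = r^2 mod 37 = 34^2 = 9
  bit 2 = 1: r = r^2 * 34 mod 37 = 9^2 * 34 = 7*34 = 16
  bit 3 = 0: r = r^2 mod 37 = 16^2 = 34
  bit 4 = 0: r = r^2 mod 37 = 34^2 = 9
  -> s = B^a = 9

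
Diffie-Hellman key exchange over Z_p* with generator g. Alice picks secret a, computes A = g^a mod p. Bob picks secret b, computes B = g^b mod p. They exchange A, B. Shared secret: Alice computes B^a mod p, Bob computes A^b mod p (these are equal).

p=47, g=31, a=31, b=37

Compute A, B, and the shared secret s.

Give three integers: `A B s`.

A = 31^31 mod 47  (bits of 31 = 11111)
  bit 0 = 1: r = r^2 * 31 mod 47 = 1^2 * 31 = 1*31 = 31
  bit 1 = 1: r = r^2 * 31 mod 47 = 31^2 * 31 = 21*31 = 40
  bit 2 = 1: r = r^2 * 31 mod 47 = 40^2 * 31 = 2*31 = 15
  bit 3 = 1: r = r^2 * 31 mod 47 = 15^2 * 31 = 37*31 = 19
  bit 4 = 1: r = r^2 * 31 mod 47 = 19^2 * 31 = 32*31 = 5
  -> A = 5
B = 31^37 mod 47  (bits of 37 = 100101)
  bit 0 = 1: r = r^2 * 31 mod 47 = 1^2 * 31 = 1*31 = 31
  bit 1 = 0: r = r^2 mod 47 = 31^2 = 21
  bit 2 = 0: r = r^2 mod 47 = 21^2 = 18
  bit 3 = 1: r = r^2 * 31 mod 47 = 18^2 * 31 = 42*31 = 33
  bit 4 = 0: r = r^2 mod 47 = 33^2 = 8
  bit 5 = 1: r = r^2 * 31 mod 47 = 8^2 * 31 = 17*31 = 10
  -> B = 10
s = B^a = 10^31 mod 47  (bits of 31 = 11111)
  bit 0 = 1: r = r^2 * 10 mod 47 = 1^2 * 10 = 1*10 = 10
  bit 1 = 1: r = r^2 * 10 mod 47 = 10^2 * 10 = 6*10 = 13
  bit 2 = 1: r = r^2 * 10 mod 47 = 13^2 * 10 = 28*10 = 45
  bit 3 = 1: r = r^2 * 10 mod 47 = 45^2 * 10 = 4*10 = 40
  bit 4 = 1: r = r^2 * 10 mod 47 = 40^2 * 10 = 2*10 = 20
  -> s = B^a = 20

Answer: 5 10 20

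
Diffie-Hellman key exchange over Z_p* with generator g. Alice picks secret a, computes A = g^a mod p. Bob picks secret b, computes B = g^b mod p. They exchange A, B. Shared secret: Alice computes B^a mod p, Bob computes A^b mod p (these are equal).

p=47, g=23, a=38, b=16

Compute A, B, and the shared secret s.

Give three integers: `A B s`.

A = 23^38 mod 47  (bits of 38 = 100110)
  bit 0 = 1: r = r^2 * 23 mod 47 = 1^2 * 23 = 1*23 = 23
  bit 1 = 0: r = r^2 mod 47 = 23^2 = 12
  bit 2 = 0: r = r^2 mod 47 = 12^2 = 3
  bit 3 = 1: r = r^2 * 23 mod 47 = 3^2 * 23 = 9*23 = 19
  bit 4 = 1: r = r^2 * 23 mod 47 = 19^2 * 23 = 32*23 = 31
  bit 5 = 0: r = r^2 mod 47 = 31^2 = 21
  -> A = 21
B = 23^16 mod 47  (bits of 16 = 10000)
  bit 0 = 1: r = r^2 * 23 mod 47 = 1^2 * 23 = 1*23 = 23
  bit 1 = 0: r = r^2 mod 47 = 23^2 = 12
  bit 2 = 0: r = r^2 mod 47 = 12^2 = 3
  bit 3 = 0: r = r^2 mod 47 = 3^2 = 9
  bit 4 = 0: r = r^2 mod 47 = 9^2 = 34
  -> B = 34
s = B^a = 34^38 mod 47  (bits of 38 = 100110)
  bit 0 = 1: r = r^2 * 34 mod 47 = 1^2 * 34 = 1*34 = 34
  bit 1 = 0: r = r^2 mod 47 = 34^2 = 28
  bit 2 = 0: r = r^2 mod 47 = 28^2 = 32
  bit 3 = 1: r = r^2 * 34 mod 47 = 32^2 * 34 = 37*34 = 36
  bit 4 = 1: r = r^2 * 34 mod 47 = 36^2 * 34 = 27*34 = 25
  bit 5 = 0: r = r^2 mod 47 = 25^2 = 14
  -> s = B^a = 14

Answer: 21 34 14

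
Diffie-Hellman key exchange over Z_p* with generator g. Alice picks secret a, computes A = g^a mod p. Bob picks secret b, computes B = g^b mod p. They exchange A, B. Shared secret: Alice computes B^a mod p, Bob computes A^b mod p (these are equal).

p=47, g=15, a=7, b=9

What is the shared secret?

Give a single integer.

A = 15^7 mod 47  (bits of 7 = 111)
  bit 0 = 1: r = r^2 * 15 mod 47 = 1^2 * 15 = 1*15 = 15
  bit 1 = 1: r = r^2 * 15 mod 47 = 15^2 * 15 = 37*15 = 38
  bit 2 = 1: r = r^2 * 15 mod 47 = 38^2 * 15 = 34*15 = 40
  -> A = 40
B = 15^9 mod 47  (bits of 9 = 1001)
  bit 0 = 1: r = r^2 * 15 mod 47 = 1^2 * 15 = 1*15 = 15
  bit 1 = 0: r = r^2 mod 47 = 15^2 = 37
  bit 2 = 0: r = r^2 mod 47 = 37^2 = 6
  bit 3 = 1: r = r^2 * 15 mod 47 = 6^2 * 15 = 36*15 = 23
  -> B = 23
s = B^a = 23^7 mod 47  (bits of 7 = 111)
  bit 0 = 1: r = r^2 * 23 mod 47 = 1^2 * 23 = 1*23 = 23
  bit 1 = 1: r = r^2 * 23 mod 47 = 23^2 * 23 = 12*23 = 41
  bit 2 = 1: r = r^2 * 23 mod 47 = 41^2 * 23 = 36*23 = 29
  -> s = B^a = 29

Answer: 29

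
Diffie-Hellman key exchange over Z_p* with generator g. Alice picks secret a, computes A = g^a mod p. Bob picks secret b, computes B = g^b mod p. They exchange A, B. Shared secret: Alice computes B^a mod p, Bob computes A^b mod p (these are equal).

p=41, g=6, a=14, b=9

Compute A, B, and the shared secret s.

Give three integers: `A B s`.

A = 6^14 mod 41  (bits of 14 = 1110)
  bit 0 = 1: r = r^2 * 6 mod 41 = 1^2 * 6 = 1*6 = 6
  bit 1 = 1: r = r^2 * 6 mod 41 = 6^2 * 6 = 36*6 = 11
  bit 2 = 1: r = r^2 * 6 mod 41 = 11^2 * 6 = 39*6 = 29
  bit 3 = 0: r = r^2 mod 41 = 29^2 = 21
  -> A = 21
B = 6^9 mod 41  (bits of 9 = 1001)
  bit 0 = 1: r = r^2 * 6 mod 41 = 1^2 * 6 = 1*6 = 6
  bit 1 = 0: r = r^2 mod 41 = 6^2 = 36
  bit 2 = 0: r = r^2 mod 41 = 36^2 = 25
  bit 3 = 1: r = r^2 * 6 mod 41 = 25^2 * 6 = 10*6 = 19
  -> B = 19
s = B^a = 19^14 mod 41  (bits of 14 = 1110)
  bit 0 = 1: r = r^2 * 19 mod 41 = 1^2 * 19 = 1*19 = 19
  bit 1 = 1: r = r^2 * 19 mod 41 = 19^2 * 19 = 33*19 = 12
  bit 2 = 1: r = r^2 * 19 mod 41 = 12^2 * 19 = 21*19 = 30
  bit 3 = 0: r = r^2 mod 41 = 30^2 = 39
  -> s = B^a = 39

Answer: 21 19 39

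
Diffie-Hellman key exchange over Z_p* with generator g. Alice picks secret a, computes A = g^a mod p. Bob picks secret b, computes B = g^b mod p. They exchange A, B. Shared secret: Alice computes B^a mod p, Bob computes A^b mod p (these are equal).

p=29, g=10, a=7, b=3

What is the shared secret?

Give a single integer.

A = 10^7 mod 29  (bits of 7 = 111)
  bit 0 = 1: r = r^2 * 10 mod 29 = 1^2 * 10 = 1*10 = 10
  bit 1 = 1: r = r^2 * 10 mod 29 = 10^2 * 10 = 13*10 = 14
  bit 2 = 1: r = r^2 * 10 mod 29 = 14^2 * 10 = 22*10 = 17
  -> A = 17
B = 10^3 mod 29  (bits of 3 = 11)
  bit 0 = 1: r = r^2 * 10 mod 29 = 1^2 * 10 = 1*10 = 10
  bit 1 = 1: r = r^2 * 10 mod 29 = 10^2 * 10 = 13*10 = 14
  -> B = 14
s = B^a = 14^7 mod 29  (bits of 7 = 111)
  bit 0 = 1: r = r^2 * 14 mod 29 = 1^2 * 14 = 1*14 = 14
  bit 1 = 1: r = r^2 * 14 mod 29 = 14^2 * 14 = 22*14 = 18
  bit 2 = 1: r = r^2 * 14 mod 29 = 18^2 * 14 = 5*14 = 12
  -> s = B^a = 12

Answer: 12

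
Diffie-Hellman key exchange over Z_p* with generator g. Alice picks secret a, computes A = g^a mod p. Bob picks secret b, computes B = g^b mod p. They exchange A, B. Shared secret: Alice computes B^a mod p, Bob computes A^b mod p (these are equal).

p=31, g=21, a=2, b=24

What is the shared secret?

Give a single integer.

A = 21^2 mod 31  (bits of 2 = 10)
  bit 0 = 1: r = r^2 * 21 mod 31 = 1^2 * 21 = 1*21 = 21
  bit 1 = 0: r = r^2 mod 31 = 21^2 = 7
  -> A = 7
B = 21^24 mod 31  (bits of 24 = 11000)
  bit 0 = 1: r = r^2 * 21 mod 31 = 1^2 * 21 = 1*21 = 21
  bit 1 = 1: r = r^2 * 21 mod 31 = 21^2 * 21 = 7*21 = 23
  bit 2 = 0: r = r^2 mod 31 = 23^2 = 2
  bit 3 = 0: r = r^2 mod 31 = 2^2 = 4
  bit 4 = 0: r = r^2 mod 31 = 4^2 = 16
  -> B = 16
s = B^a = 16^2 mod 31  (bits of 2 = 10)
  bit 0 = 1: r = r^2 * 16 mod 31 = 1^2 * 16 = 1*16 = 16
  bit 1 = 0: r = r^2 mod 31 = 16^2 = 8
  -> s = B^a = 8

Answer: 8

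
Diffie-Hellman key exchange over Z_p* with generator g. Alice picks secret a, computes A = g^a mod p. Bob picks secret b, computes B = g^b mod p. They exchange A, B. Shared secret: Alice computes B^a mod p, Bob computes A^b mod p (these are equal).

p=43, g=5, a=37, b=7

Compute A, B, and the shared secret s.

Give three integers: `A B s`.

A = 5^37 mod 43  (bits of 37 = 100101)
  bit 0 = 1: r = r^2 * 5 mod 43 = 1^2 * 5 = 1*5 = 5
  bit 1 = 0: r = r^2 mod 43 = 5^2 = 25
  bit 2 = 0: r = r^2 mod 43 = 25^2 = 23
  bit 3 = 1: r = r^2 * 5 mod 43 = 23^2 * 5 = 13*5 = 22
  bit 4 = 0: r = r^2 mod 43 = 22^2 = 11
  bit 5 = 1: r = r^2 * 5 mod 43 = 11^2 * 5 = 35*5 = 3
  -> A = 3
B = 5^7 mod 43  (bits of 7 = 111)
  bit 0 = 1: r = r^2 * 5 mod 43 = 1^2 * 5 = 1*5 = 5
  bit 1 = 1: r = r^2 * 5 mod 43 = 5^2 * 5 = 25*5 = 39
  bit 2 = 1: r = r^2 * 5 mod 43 = 39^2 * 5 = 16*5 = 37
  -> B = 37
s = B^a = 37^37 mod 43  (bits of 37 = 100101)
  bit 0 = 1: r = r^2 * 37 mod 43 = 1^2 * 37 = 1*37 = 37
  bit 1 = 0: r = r^2 mod 43 = 37^2 = 36
  bit 2 = 0: r = r^2 mod 43 = 36^2 = 6
  bit 3 = 1: r = r^2 * 37 mod 43 = 6^2 * 37 = 36*37 = 42
  bit 4 = 0: r = r^2 mod 43 = 42^2 = 1
  bit 5 = 1: r = r^2 * 37 mod 43 = 1^2 * 37 = 1*37 = 37
  -> s = B^a = 37

Answer: 3 37 37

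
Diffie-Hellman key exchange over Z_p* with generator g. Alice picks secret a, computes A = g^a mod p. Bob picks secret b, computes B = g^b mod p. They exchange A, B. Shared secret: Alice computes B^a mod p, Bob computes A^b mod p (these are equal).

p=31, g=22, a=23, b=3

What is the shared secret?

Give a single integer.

Answer: 27

Derivation:
A = 22^23 mod 31  (bits of 23 = 10111)
  bit 0 = 1: r = r^2 * 22 mod 31 = 1^2 * 22 = 1*22 = 22
  bit 1 = 0: r = r^2 mod 31 = 22^2 = 19
  bit 2 = 1: r = r^2 * 22 mod 31 = 19^2 * 22 = 20*22 = 6
  bit 3 = 1: r = r^2 * 22 mod 31 = 6^2 * 22 = 5*22 = 17
  bit 4 = 1: r = r^2 * 22 mod 31 = 17^2 * 22 = 10*22 = 3
  -> A = 3
B = 22^3 mod 31  (bits of 3 = 11)
  bit 0 = 1: r = r^2 * 22 mod 31 = 1^2 * 22 = 1*22 = 22
  bit 1 = 1: r = r^2 * 22 mod 31 = 22^2 * 22 = 19*22 = 15
  -> B = 15
s = B^a = 15^23 mod 31  (bits of 23 = 10111)
  bit 0 = 1: r = r^2 * 15 mod 31 = 1^2 * 15 = 1*15 = 15
  bit 1 = 0: r = r^2 mod 31 = 15^2 = 8
  bit 2 = 1: r = r^2 * 15 mod 31 = 8^2 * 15 = 2*15 = 30
  bit 3 = 1: r = r^2 * 15 mod 31 = 30^2 * 15 = 1*15 = 15
  bit 4 = 1: r = r^2 * 15 mod 31 = 15^2 * 15 = 8*15 = 27
  -> s = B^a = 27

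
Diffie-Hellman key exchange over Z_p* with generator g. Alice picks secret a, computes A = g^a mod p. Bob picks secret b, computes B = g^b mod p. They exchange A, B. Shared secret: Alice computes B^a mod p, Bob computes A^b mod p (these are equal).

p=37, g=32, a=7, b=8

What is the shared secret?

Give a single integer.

Answer: 12

Derivation:
A = 32^7 mod 37  (bits of 7 = 111)
  bit 0 = 1: r = r^2 * 32 mod 37 = 1^2 * 32 = 1*32 = 32
  bit 1 = 1: r = r^2 * 32 mod 37 = 32^2 * 32 = 25*32 = 23
  bit 2 = 1: r = r^2 * 32 mod 37 = 23^2 * 32 = 11*32 = 19
  -> A = 19
B = 32^8 mod 37  (bits of 8 = 1000)
  bit 0 = 1: r = r^2 * 32 mod 37 = 1^2 * 32 = 1*32 = 32
  bit 1 = 0: r = r^2 mod 37 = 32^2 = 25
  bit 2 = 0: r = r^2 mod 37 = 25^2 = 33
  bit 3 = 0: r = r^2 mod 37 = 33^2 = 16
  -> B = 16
s = B^a = 16^7 mod 37  (bits of 7 = 111)
  bit 0 = 1: r = r^2 * 16 mod 37 = 1^2 * 16 = 1*16 = 16
  bit 1 = 1: r = r^2 * 16 mod 37 = 16^2 * 16 = 34*16 = 26
  bit 2 = 1: r = r^2 * 16 mod 37 = 26^2 * 16 = 10*16 = 12
  -> s = B^a = 12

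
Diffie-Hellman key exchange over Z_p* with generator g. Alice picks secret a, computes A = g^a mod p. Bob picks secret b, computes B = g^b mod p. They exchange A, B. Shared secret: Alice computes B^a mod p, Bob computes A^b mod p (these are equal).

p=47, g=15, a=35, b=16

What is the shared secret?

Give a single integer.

A = 15^35 mod 47  (bits of 35 = 100011)
  bit 0 = 1: r = r^2 * 15 mod 47 = 1^2 * 15 = 1*15 = 15
  bit 1 = 0: r = r^2 mod 47 = 15^2 = 37
  bit 2 = 0: r = r^2 mod 47 = 37^2 = 6
  bit 3 = 0: r = r^2 mod 47 = 6^2 = 36
  bit 4 = 1: r = r^2 * 15 mod 47 = 36^2 * 15 = 27*15 = 29
  bit 5 = 1: r = r^2 * 15 mod 47 = 29^2 * 15 = 42*15 = 19
  -> A = 19
B = 15^16 mod 47  (bits of 16 = 10000)
  bit 0 = 1: r = r^2 * 15 mod 47 = 1^2 * 15 = 1*15 = 15
  bit 1 = 0: r = r^2 mod 47 = 15^2 = 37
  bit 2 = 0: r = r^2 mod 47 = 37^2 = 6
  bit 3 = 0: r = r^2 mod 47 = 6^2 = 36
  bit 4 = 0: r = r^2 mod 47 = 36^2 = 27
  -> B = 27
s = B^a = 27^35 mod 47  (bits of 35 = 100011)
  bit 0 = 1: r = r^2 * 27 mod 47 = 1^2 * 27 = 1*27 = 27
  bit 1 = 0: r = r^2 mod 47 = 27^2 = 24
  bit 2 = 0: r = r^2 mod 47 = 24^2 = 12
  bit 3 = 0: r = r^2 mod 47 = 12^2 = 3
  bit 4 = 1: r = r^2 * 27 mod 47 = 3^2 * 27 = 9*27 = 8
  bit 5 = 1: r = r^2 * 27 mod 47 = 8^2 * 27 = 17*27 = 36
  -> s = B^a = 36

Answer: 36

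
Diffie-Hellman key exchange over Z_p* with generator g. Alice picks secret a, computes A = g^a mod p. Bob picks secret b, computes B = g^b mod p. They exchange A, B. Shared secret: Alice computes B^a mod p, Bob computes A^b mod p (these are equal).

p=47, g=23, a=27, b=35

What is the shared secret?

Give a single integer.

Answer: 35

Derivation:
A = 23^27 mod 47  (bits of 27 = 11011)
  bit 0 = 1: r = r^2 * 23 mod 47 = 1^2 * 23 = 1*23 = 23
  bit 1 = 1: r = r^2 * 23 mod 47 = 23^2 * 23 = 12*23 = 41
  bit 2 = 0: r = r^2 mod 47 = 41^2 = 36
  bit 3 = 1: r = r^2 * 23 mod 47 = 36^2 * 23 = 27*23 = 10
  bit 4 = 1: r = r^2 * 23 mod 47 = 10^2 * 23 = 6*23 = 44
  -> A = 44
B = 23^35 mod 47  (bits of 35 = 100011)
  bit 0 = 1: r = r^2 * 23 mod 47 = 1^2 * 23 = 1*23 = 23
  bit 1 = 0: r = r^2 mod 47 = 23^2 = 12
  bit 2 = 0: r = r^2 mod 47 = 12^2 = 3
  bit 3 = 0: r = r^2 mod 47 = 3^2 = 9
  bit 4 = 1: r = r^2 * 23 mod 47 = 9^2 * 23 = 34*23 = 30
  bit 5 = 1: r = r^2 * 23 mod 47 = 30^2 * 23 = 7*23 = 20
  -> B = 20
s = B^a = 20^27 mod 47  (bits of 27 = 11011)
  bit 0 = 1: r = r^2 * 20 mod 47 = 1^2 * 20 = 1*20 = 20
  bit 1 = 1: r = r^2 * 20 mod 47 = 20^2 * 20 = 24*20 = 10
  bit 2 = 0: r = r^2 mod 47 = 10^2 = 6
  bit 3 = 1: r = r^2 * 20 mod 47 = 6^2 * 20 = 36*20 = 15
  bit 4 = 1: r = r^2 * 20 mod 47 = 15^2 * 20 = 37*20 = 35
  -> s = B^a = 35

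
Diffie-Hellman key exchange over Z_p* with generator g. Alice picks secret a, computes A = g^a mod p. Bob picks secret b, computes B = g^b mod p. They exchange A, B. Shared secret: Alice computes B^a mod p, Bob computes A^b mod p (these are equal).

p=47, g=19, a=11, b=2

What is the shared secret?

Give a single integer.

A = 19^11 mod 47  (bits of 11 = 1011)
  bit 0 = 1: r = r^2 * 19 mod 47 = 1^2 * 19 = 1*19 = 19
  bit 1 = 0: r = r^2 mod 47 = 19^2 = 32
  bit 2 = 1: r = r^2 * 19 mod 47 = 32^2 * 19 = 37*19 = 45
  bit 3 = 1: r = r^2 * 19 mod 47 = 45^2 * 19 = 4*19 = 29
  -> A = 29
B = 19^2 mod 47  (bits of 2 = 10)
  bit 0 = 1: r = r^2 * 19 mod 47 = 1^2 * 19 = 1*19 = 19
  bit 1 = 0: r = r^2 mod 47 = 19^2 = 32
  -> B = 32
s = B^a = 32^11 mod 47  (bits of 11 = 1011)
  bit 0 = 1: r = r^2 * 32 mod 47 = 1^2 * 32 = 1*32 = 32
  bit 1 = 0: r = r^2 mod 47 = 32^2 = 37
  bit 2 = 1: r = r^2 * 32 mod 47 = 37^2 * 32 = 6*32 = 4
  bit 3 = 1: r = r^2 * 32 mod 47 = 4^2 * 32 = 16*32 = 42
  -> s = B^a = 42

Answer: 42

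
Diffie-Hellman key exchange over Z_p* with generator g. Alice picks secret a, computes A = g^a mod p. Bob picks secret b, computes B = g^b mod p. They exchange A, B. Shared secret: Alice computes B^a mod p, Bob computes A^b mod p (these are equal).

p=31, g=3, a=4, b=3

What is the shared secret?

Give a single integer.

Answer: 8

Derivation:
A = 3^4 mod 31  (bits of 4 = 100)
  bit 0 = 1: r = r^2 * 3 mod 31 = 1^2 * 3 = 1*3 = 3
  bit 1 = 0: r = r^2 mod 31 = 3^2 = 9
  bit 2 = 0: r = r^2 mod 31 = 9^2 = 19
  -> A = 19
B = 3^3 mod 31  (bits of 3 = 11)
  bit 0 = 1: r = r^2 * 3 mod 31 = 1^2 * 3 = 1*3 = 3
  bit 1 = 1: r = r^2 * 3 mod 31 = 3^2 * 3 = 9*3 = 27
  -> B = 27
s = B^a = 27^4 mod 31  (bits of 4 = 100)
  bit 0 = 1: r = r^2 * 27 mod 31 = 1^2 * 27 = 1*27 = 27
  bit 1 = 0: r = r^2 mod 31 = 27^2 = 16
  bit 2 = 0: r = r^2 mod 31 = 16^2 = 8
  -> s = B^a = 8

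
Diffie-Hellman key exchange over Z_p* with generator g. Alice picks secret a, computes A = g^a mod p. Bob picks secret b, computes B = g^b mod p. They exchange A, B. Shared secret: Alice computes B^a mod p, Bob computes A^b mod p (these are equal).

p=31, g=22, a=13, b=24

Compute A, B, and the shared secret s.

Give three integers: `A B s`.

A = 22^13 mod 31  (bits of 13 = 1101)
  bit 0 = 1: r = r^2 * 22 mod 31 = 1^2 * 22 = 1*22 = 22
  bit 1 = 1: r = r^2 * 22 mod 31 = 22^2 * 22 = 19*22 = 15
  bit 2 = 0: r = r^2 mod 31 = 15^2 = 8
  bit 3 = 1: r = r^2 * 22 mod 31 = 8^2 * 22 = 2*22 = 13
  -> A = 13
B = 22^24 mod 31  (bits of 24 = 11000)
  bit 0 = 1: r = r^2 * 22 mod 31 = 1^2 * 22 = 1*22 = 22
  bit 1 = 1: r = r^2 * 22 mod 31 = 22^2 * 22 = 19*22 = 15
  bit 2 = 0: r = r^2 mod 31 = 15^2 = 8
  bit 3 = 0: r = r^2 mod 31 = 8^2 = 2
  bit 4 = 0: r = r^2 mod 31 = 2^2 = 4
  -> B = 4
s = B^a = 4^13 mod 31  (bits of 13 = 1101)
  bit 0 = 1: r = r^2 * 4 mod 31 = 1^2 * 4 = 1*4 = 4
  bit 1 = 1: r = r^2 * 4 mod 31 = 4^2 * 4 = 16*4 = 2
  bit 2 = 0: r = r^2 mod 31 = 2^2 = 4
  bit 3 = 1: r = r^2 * 4 mod 31 = 4^2 * 4 = 16*4 = 2
  -> s = B^a = 2

Answer: 13 4 2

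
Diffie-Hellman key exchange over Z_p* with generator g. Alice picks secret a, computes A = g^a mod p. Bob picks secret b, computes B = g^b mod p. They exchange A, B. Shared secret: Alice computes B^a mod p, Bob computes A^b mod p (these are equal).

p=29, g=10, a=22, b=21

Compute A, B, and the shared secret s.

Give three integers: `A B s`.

A = 10^22 mod 29  (bits of 22 = 10110)
  bit 0 = 1: r = r^2 * 10 mod 29 = 1^2 * 10 = 1*10 = 10
  bit 1 = 0: r = r^2 mod 29 = 10^2 = 13
  bit 2 = 1: r = r^2 * 10 mod 29 = 13^2 * 10 = 24*10 = 8
  bit 3 = 1: r = r^2 * 10 mod 29 = 8^2 * 10 = 6*10 = 2
  bit 4 = 0: r = r^2 mod 29 = 2^2 = 4
  -> A = 4
B = 10^21 mod 29  (bits of 21 = 10101)
  bit 0 = 1: r = r^2 * 10 mod 29 = 1^2 * 10 = 1*10 = 10
  bit 1 = 0: r = r^2 mod 29 = 10^2 = 13
  bit 2 = 1: r = r^2 * 10 mod 29 = 13^2 * 10 = 24*10 = 8
  bit 3 = 0: r = r^2 mod 29 = 8^2 = 6
  bit 4 = 1: r = r^2 * 10 mod 29 = 6^2 * 10 = 7*10 = 12
  -> B = 12
s = B^a = 12^22 mod 29  (bits of 22 = 10110)
  bit 0 = 1: r = r^2 * 12 mod 29 = 1^2 * 12 = 1*12 = 12
  bit 1 = 0: r = r^2 mod 29 = 12^2 = 28
  bit 2 = 1: r = r^2 * 12 mod 29 = 28^2 * 12 = 1*12 = 12
  bit 3 = 1: r = r^2 * 12 mod 29 = 12^2 * 12 = 28*12 = 17
  bit 4 = 0: r = r^2 mod 29 = 17^2 = 28
  -> s = B^a = 28

Answer: 4 12 28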